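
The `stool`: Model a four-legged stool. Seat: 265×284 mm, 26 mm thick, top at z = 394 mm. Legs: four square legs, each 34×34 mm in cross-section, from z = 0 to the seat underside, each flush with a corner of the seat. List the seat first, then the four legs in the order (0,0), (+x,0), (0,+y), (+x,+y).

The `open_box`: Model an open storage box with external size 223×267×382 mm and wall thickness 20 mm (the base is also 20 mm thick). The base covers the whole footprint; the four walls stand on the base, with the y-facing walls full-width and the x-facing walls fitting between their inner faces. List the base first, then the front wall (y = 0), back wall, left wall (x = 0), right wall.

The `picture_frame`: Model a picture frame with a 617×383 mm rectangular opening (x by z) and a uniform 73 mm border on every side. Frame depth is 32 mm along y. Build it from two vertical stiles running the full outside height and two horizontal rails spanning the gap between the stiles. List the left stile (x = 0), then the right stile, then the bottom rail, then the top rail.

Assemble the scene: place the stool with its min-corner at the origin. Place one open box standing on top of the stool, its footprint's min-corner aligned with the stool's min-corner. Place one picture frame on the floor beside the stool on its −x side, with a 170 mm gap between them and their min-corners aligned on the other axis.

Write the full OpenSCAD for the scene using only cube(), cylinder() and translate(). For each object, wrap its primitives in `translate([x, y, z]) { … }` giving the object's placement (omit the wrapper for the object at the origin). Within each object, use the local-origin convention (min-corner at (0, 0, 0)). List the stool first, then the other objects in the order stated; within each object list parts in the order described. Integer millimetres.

translate([0, 0, 368]) cube([265, 284, 26]);
cube([34, 34, 368]);
translate([231, 0, 0]) cube([34, 34, 368]);
translate([0, 250, 0]) cube([34, 34, 368]);
translate([231, 250, 0]) cube([34, 34, 368]);
translate([0, 0, 394]) {
  cube([223, 267, 20]);
  translate([0, 0, 20]) cube([223, 20, 362]);
  translate([0, 247, 20]) cube([223, 20, 362]);
  translate([0, 20, 20]) cube([20, 227, 362]);
  translate([203, 20, 20]) cube([20, 227, 362]);
}
translate([-933, 0, 0]) {
  cube([73, 32, 529]);
  translate([690, 0, 0]) cube([73, 32, 529]);
  translate([73, 0, 0]) cube([617, 32, 73]);
  translate([73, 0, 456]) cube([617, 32, 73]);
}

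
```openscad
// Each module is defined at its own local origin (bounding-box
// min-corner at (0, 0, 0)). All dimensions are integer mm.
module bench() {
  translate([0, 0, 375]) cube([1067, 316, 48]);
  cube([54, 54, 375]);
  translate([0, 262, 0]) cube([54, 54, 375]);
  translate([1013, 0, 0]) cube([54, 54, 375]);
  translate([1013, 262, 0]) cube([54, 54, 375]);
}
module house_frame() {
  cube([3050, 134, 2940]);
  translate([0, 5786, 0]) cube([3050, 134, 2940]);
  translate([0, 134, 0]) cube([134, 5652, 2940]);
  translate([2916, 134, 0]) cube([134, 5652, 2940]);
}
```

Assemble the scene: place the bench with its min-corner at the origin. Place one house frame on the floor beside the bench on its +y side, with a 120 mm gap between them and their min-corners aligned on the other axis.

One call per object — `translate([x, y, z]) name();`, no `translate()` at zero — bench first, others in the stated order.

bench();
translate([0, 436, 0]) house_frame();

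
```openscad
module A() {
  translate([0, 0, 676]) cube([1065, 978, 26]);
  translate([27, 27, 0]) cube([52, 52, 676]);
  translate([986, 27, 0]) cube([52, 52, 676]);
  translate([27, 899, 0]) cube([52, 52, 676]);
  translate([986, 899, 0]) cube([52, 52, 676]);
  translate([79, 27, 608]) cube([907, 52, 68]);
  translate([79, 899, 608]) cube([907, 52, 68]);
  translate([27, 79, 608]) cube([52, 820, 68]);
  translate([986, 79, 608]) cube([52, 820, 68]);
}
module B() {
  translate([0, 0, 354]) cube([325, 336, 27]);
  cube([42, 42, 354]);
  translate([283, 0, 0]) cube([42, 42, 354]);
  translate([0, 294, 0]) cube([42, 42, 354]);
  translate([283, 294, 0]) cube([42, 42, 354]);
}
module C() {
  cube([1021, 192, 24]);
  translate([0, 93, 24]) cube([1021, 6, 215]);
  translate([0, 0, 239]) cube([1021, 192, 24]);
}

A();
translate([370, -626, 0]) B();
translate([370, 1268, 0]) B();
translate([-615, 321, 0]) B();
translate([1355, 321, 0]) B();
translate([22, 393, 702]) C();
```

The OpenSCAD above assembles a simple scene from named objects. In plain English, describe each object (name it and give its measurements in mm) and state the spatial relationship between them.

A is a table with a 1065×978 mm rectangular top, 26 mm thick, top surface at z = 702 mm, supported by four 52×52 mm square legs, each inset 27 mm from the nearest pair of top edges, running from the floor. Four apron rails, 52 mm thick and 68 mm tall, run between adjacent legs with their top edges flush with the underside of the top and their outer faces flush with the legs' outer faces.

B is a four-legged stool. The seat is 325×336 mm, 27 mm thick, top at z = 381 mm. It stands on four square legs, each 42×42 mm in cross-section, from z = 0 to the seat underside, each flush with a corner of the seat.

C is an I-beam lying along x, 1021 mm long. Overall section height 263 mm. Two flanges 192 mm wide (y) and 24 mm thick, one on the floor and one at the top; a web 6 mm thick runs between them, centred on the flange width.

Four stools sit around the table at the −y, +y, −x, +x sides. The I-beam is on top of the table, centred.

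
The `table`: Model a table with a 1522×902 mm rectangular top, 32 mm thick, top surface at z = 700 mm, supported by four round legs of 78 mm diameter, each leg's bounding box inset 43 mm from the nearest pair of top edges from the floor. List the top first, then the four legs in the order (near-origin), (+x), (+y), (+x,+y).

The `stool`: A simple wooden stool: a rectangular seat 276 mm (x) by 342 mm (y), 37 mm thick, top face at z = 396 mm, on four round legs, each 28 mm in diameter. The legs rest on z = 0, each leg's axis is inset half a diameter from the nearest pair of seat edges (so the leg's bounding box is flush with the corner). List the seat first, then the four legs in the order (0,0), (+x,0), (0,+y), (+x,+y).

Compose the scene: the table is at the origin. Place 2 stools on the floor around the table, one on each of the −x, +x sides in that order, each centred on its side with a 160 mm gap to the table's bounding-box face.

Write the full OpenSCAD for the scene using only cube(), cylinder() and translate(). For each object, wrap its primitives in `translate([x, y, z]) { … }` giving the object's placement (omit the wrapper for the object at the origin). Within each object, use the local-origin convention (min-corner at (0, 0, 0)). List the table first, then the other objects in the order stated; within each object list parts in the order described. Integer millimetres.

translate([0, 0, 668]) cube([1522, 902, 32]);
translate([82, 82, 0]) cylinder(h = 668, r = 39);
translate([1440, 82, 0]) cylinder(h = 668, r = 39);
translate([82, 820, 0]) cylinder(h = 668, r = 39);
translate([1440, 820, 0]) cylinder(h = 668, r = 39);
translate([-436, 280, 0]) {
  translate([0, 0, 359]) cube([276, 342, 37]);
  translate([14, 14, 0]) cylinder(h = 359, r = 14);
  translate([262, 14, 0]) cylinder(h = 359, r = 14);
  translate([14, 328, 0]) cylinder(h = 359, r = 14);
  translate([262, 328, 0]) cylinder(h = 359, r = 14);
}
translate([1682, 280, 0]) {
  translate([0, 0, 359]) cube([276, 342, 37]);
  translate([14, 14, 0]) cylinder(h = 359, r = 14);
  translate([262, 14, 0]) cylinder(h = 359, r = 14);
  translate([14, 328, 0]) cylinder(h = 359, r = 14);
  translate([262, 328, 0]) cylinder(h = 359, r = 14);
}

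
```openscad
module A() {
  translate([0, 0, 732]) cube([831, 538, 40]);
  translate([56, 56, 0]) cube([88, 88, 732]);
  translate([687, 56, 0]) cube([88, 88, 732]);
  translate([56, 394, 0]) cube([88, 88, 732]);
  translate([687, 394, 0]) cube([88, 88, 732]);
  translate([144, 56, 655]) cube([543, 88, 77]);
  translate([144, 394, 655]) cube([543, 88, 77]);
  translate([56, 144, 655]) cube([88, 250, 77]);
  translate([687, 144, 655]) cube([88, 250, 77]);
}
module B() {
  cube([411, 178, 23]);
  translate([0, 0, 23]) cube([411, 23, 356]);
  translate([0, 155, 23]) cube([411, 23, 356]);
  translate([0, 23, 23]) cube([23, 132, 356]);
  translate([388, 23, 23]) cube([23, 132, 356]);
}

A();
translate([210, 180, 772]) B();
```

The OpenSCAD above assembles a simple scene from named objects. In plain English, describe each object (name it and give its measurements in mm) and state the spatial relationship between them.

A is a rectangular dining table. The top is 831×538×40 mm with its upper surface at z = 772 mm. It stands on four 88×88 mm square legs, each inset 56 mm from the nearest pair of top edges, running from the floor to the underside of the top. Four apron rails, 88 mm thick and 77 mm tall, run between adjacent legs with their top edges flush with the underside of the top and their outer faces flush with the legs' outer faces.

B is an open storage box with external size 411×178×379 mm and wall thickness 23 mm (the base is also 23 mm thick). The base covers the whole footprint; the four walls stand on the base, with the y-facing walls full-width and the x-facing walls fitting between their inner faces.

The open box is on top of the table, centred.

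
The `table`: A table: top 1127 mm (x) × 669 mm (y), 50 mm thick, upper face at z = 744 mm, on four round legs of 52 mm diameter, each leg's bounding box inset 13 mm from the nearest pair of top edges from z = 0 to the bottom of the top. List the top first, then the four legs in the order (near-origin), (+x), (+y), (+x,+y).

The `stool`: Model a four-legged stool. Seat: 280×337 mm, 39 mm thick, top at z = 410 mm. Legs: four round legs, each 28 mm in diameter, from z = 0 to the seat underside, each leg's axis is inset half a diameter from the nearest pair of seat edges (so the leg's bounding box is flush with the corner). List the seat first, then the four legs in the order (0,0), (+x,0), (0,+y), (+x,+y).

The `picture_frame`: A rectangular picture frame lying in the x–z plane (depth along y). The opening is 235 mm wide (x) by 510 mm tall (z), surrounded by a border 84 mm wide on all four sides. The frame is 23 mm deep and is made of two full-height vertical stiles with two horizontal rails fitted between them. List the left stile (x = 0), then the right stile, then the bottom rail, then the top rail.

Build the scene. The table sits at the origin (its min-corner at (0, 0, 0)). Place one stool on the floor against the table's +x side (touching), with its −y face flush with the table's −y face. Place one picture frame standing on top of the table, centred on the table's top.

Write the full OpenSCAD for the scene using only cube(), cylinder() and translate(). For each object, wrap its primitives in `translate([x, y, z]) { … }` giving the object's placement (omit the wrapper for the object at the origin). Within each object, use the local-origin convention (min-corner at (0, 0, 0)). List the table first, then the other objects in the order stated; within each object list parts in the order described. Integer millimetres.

translate([0, 0, 694]) cube([1127, 669, 50]);
translate([39, 39, 0]) cylinder(h = 694, r = 26);
translate([1088, 39, 0]) cylinder(h = 694, r = 26);
translate([39, 630, 0]) cylinder(h = 694, r = 26);
translate([1088, 630, 0]) cylinder(h = 694, r = 26);
translate([1127, 0, 0]) {
  translate([0, 0, 371]) cube([280, 337, 39]);
  translate([14, 14, 0]) cylinder(h = 371, r = 14);
  translate([266, 14, 0]) cylinder(h = 371, r = 14);
  translate([14, 323, 0]) cylinder(h = 371, r = 14);
  translate([266, 323, 0]) cylinder(h = 371, r = 14);
}
translate([362, 323, 744]) {
  cube([84, 23, 678]);
  translate([319, 0, 0]) cube([84, 23, 678]);
  translate([84, 0, 0]) cube([235, 23, 84]);
  translate([84, 0, 594]) cube([235, 23, 84]);
}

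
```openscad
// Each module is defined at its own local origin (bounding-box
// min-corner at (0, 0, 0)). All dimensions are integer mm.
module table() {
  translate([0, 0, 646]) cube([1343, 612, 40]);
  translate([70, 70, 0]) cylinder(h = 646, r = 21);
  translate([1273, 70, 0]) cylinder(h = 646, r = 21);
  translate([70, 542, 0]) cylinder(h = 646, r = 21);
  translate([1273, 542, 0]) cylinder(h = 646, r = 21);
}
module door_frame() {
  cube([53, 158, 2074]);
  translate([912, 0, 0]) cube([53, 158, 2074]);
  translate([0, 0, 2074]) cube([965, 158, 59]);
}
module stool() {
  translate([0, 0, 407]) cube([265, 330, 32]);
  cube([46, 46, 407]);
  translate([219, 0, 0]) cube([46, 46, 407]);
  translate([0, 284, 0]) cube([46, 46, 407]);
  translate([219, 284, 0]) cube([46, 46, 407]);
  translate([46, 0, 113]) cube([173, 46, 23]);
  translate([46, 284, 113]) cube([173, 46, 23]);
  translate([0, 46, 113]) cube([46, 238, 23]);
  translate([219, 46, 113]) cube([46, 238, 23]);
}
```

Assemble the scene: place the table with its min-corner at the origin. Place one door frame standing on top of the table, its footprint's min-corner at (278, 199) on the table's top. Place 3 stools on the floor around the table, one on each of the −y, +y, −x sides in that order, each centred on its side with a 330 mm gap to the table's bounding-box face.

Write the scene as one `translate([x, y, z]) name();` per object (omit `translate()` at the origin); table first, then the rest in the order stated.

table();
translate([278, 199, 686]) door_frame();
translate([539, -660, 0]) stool();
translate([539, 942, 0]) stool();
translate([-595, 141, 0]) stool();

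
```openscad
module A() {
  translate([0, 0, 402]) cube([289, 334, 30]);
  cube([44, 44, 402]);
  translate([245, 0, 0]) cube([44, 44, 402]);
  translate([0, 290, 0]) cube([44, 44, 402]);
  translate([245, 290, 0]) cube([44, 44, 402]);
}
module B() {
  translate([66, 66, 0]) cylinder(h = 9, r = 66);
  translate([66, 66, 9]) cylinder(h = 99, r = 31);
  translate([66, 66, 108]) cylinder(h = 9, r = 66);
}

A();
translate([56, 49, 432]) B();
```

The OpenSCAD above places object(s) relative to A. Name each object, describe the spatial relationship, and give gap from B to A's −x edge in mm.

The spool's min-x is at 56; the stool's min-x is 0; gap = 56 mm.

A is a stool. B is a spool. The spool is on top of the stool. The gap from the spool to the stool's −x edge is 56 mm.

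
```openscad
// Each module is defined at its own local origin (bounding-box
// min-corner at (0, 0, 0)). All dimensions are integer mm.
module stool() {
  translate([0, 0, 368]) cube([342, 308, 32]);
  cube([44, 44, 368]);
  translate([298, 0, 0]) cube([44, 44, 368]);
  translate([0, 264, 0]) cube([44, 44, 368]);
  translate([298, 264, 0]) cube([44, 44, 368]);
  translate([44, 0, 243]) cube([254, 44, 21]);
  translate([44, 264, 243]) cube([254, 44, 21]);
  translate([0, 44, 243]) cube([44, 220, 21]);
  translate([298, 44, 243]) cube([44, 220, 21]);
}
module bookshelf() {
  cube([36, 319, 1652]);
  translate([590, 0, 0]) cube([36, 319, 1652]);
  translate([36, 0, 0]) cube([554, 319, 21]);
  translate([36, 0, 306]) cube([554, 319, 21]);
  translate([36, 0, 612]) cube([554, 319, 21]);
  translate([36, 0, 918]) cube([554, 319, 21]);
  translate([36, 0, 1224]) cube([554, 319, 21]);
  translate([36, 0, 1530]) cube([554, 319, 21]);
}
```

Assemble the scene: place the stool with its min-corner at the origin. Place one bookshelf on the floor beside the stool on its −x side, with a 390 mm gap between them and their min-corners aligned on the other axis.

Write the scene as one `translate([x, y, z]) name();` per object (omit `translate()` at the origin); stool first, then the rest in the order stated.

stool();
translate([-1016, 0, 0]) bookshelf();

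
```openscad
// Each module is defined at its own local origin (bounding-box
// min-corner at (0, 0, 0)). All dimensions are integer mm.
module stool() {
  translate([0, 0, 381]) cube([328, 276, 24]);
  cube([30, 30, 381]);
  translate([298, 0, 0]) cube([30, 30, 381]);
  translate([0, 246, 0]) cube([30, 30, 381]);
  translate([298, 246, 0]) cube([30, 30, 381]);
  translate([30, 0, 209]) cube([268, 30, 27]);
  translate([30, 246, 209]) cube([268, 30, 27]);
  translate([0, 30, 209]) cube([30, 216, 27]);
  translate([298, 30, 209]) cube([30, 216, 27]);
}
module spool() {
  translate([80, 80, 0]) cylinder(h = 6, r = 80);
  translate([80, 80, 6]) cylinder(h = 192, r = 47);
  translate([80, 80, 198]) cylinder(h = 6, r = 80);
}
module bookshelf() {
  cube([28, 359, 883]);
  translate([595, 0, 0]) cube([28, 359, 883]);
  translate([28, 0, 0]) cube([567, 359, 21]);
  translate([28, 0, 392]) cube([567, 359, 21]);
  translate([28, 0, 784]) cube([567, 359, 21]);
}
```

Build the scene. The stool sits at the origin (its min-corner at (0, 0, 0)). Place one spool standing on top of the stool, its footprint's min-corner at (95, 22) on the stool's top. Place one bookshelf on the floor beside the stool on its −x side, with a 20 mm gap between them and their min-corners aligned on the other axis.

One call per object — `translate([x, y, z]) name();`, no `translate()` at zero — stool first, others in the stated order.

stool();
translate([95, 22, 405]) spool();
translate([-643, 0, 0]) bookshelf();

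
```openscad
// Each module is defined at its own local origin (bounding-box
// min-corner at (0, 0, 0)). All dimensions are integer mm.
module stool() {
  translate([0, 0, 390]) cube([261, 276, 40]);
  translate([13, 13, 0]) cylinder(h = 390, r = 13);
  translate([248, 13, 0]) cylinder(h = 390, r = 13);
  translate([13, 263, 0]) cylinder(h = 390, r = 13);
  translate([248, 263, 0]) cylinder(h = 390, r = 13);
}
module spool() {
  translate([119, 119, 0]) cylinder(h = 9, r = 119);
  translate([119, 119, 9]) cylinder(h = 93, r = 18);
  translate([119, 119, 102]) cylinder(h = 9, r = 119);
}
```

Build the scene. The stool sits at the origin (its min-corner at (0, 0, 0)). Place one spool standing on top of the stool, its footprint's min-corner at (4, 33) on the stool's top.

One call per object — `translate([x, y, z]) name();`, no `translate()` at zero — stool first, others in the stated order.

stool();
translate([4, 33, 430]) spool();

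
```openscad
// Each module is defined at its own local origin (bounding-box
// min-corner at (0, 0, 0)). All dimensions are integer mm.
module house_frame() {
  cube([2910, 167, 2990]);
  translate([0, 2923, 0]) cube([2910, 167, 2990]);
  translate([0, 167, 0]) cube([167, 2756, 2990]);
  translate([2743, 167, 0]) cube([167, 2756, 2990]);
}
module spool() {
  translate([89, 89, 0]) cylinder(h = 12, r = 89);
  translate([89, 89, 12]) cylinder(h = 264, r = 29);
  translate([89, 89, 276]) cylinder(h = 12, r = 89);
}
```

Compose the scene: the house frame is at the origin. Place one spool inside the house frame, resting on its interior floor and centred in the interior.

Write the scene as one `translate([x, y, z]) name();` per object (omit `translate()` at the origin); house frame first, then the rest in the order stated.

house_frame();
translate([1366, 1456, 0]) spool();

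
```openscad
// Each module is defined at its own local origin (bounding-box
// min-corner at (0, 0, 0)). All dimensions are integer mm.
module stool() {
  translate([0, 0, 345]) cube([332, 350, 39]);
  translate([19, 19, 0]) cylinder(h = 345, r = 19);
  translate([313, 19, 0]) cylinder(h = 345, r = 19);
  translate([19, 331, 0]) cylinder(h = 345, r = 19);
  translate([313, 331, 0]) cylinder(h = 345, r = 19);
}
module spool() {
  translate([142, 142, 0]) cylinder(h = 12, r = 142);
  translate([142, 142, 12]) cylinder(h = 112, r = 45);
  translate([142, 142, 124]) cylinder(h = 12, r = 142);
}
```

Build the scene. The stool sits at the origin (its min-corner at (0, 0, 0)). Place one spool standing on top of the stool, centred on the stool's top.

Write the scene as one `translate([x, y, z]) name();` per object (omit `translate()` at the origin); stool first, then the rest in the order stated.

stool();
translate([24, 33, 384]) spool();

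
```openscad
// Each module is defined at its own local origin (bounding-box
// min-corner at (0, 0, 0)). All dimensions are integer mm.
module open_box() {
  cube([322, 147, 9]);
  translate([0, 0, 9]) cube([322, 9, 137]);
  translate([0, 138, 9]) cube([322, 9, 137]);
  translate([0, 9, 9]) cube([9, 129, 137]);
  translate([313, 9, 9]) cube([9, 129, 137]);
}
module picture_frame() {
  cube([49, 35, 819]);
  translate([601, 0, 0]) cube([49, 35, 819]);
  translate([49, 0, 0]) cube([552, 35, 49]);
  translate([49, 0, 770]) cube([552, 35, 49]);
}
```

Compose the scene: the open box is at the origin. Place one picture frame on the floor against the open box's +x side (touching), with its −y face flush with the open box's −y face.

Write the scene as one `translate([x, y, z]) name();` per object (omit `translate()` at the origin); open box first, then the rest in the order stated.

open_box();
translate([322, 0, 0]) picture_frame();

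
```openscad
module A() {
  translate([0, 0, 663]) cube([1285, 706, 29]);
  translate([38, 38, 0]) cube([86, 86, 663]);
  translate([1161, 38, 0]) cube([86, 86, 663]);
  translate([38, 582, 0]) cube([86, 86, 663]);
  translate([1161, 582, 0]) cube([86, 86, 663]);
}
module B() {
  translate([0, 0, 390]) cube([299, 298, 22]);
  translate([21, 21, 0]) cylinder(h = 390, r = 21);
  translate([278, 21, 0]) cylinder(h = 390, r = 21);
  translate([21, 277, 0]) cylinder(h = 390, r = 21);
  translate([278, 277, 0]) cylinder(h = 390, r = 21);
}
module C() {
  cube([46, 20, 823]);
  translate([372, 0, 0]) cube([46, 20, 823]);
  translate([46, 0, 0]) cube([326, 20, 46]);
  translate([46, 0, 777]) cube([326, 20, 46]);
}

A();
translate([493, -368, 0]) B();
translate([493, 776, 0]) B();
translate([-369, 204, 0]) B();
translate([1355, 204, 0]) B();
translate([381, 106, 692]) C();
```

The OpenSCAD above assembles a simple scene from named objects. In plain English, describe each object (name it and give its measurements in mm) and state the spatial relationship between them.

A is a table: top 1285 mm (x) × 706 mm (y), 29 mm thick, upper face at z = 692 mm, on four 86×86 mm square legs, each inset 38 mm from the nearest pair of top edges, running from z = 0 to the bottom of the top.

B is a four-legged stool. The seat is 299×298 mm, 22 mm thick, top at z = 412 mm. It stands on four round legs, each 42 mm in diameter, from z = 0 to the seat underside, each leg's axis is inset half a diameter from the nearest pair of seat edges (so the leg's bounding box is flush with the corner).

C is a rectangular picture frame lying in the x–z plane (depth along y). The opening is 326 mm wide (x) by 731 mm tall (z), surrounded by a border 46 mm wide on all four sides. The frame is 20 mm deep and is made of two full-height vertical stiles with two horizontal rails fitted between them.

Four stools sit around the table at the −y, +y, −x, +x sides. The picture frame is on top of the table.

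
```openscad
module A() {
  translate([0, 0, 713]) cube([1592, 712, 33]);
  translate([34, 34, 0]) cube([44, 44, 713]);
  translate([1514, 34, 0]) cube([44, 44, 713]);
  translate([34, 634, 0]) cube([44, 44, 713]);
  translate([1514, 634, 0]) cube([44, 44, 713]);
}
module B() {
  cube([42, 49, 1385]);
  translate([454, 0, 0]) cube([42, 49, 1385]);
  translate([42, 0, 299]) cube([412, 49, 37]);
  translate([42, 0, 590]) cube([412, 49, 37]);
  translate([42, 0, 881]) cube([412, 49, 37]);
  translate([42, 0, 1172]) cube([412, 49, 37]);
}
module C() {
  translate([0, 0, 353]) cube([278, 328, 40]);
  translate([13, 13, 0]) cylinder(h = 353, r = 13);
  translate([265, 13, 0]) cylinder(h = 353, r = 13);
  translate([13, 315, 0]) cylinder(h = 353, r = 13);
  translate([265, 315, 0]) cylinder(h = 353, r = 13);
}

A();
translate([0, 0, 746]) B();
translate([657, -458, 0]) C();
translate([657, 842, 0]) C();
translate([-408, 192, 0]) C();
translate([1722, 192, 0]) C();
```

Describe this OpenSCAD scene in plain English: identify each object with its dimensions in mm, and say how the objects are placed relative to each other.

A is a rectangular dining table. The top is 1592×712×33 mm with its upper surface at z = 746 mm. It stands on four 44×44 mm square legs, each inset 34 mm from the nearest pair of top edges, running from the floor to the underside of the top.

B is a straight ladder. Two 42×49 mm vertical rails, 1385 mm tall, stand 496 mm apart (outside-to-outside) with their front faces coplanar on the −y side. 4 rungs, each 49 mm deep and 37 mm tall, span between the inner faces of the rails, front faces flush with the rails. The lowest rung's underside is at z = 299 mm and rungs are spaced 291 mm apart (underside to underside).

C is a simple wooden stool: a rectangular seat 278 mm (x) by 328 mm (y), 40 mm thick, top face at z = 393 mm, on four round legs, each 26 mm in diameter. The legs rest on z = 0, each leg's axis is inset half a diameter from the nearest pair of seat edges (so the leg's bounding box is flush with the corner).

The ladder is on top of the table. Four stools sit around the table at the −y, +y, −x, +x sides.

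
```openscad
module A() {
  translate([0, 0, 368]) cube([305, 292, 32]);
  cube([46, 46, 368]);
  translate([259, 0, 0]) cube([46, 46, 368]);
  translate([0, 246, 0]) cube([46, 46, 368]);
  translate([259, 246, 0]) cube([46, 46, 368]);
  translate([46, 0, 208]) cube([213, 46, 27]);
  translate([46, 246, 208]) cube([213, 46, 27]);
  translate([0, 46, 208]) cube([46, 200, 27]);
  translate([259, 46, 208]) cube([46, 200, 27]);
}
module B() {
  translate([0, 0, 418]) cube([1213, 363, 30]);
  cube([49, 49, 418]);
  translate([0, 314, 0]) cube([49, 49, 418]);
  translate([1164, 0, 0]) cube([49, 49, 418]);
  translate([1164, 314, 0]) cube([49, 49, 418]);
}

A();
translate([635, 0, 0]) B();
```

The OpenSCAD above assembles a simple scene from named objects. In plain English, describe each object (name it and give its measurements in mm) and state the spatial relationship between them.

A is a four-legged stool. The seat is a 305×292×32 mm slab whose top surface is at z = 400 mm; four square legs, each 46×46 mm in cross-section, run from the floor (z = 0) to the underside of the seat, each flush with a corner of the seat. Four stretchers, 46 mm wide and 27 mm tall, connect adjacent legs with their undersides at z = 208 mm, each running between the inner faces of the legs it joins and aligned with the legs' outer faces on the other axis.

B is a long wooden bench with a 1213 mm (x) × 363 mm (y) seat, 30 mm thick, its top surface 448 mm above the floor. Four 49 mm square legs at the seat corners, flush with the edges, run from z = 0 to the seat underside.

The bench is on the floor beside the stool on its +x side.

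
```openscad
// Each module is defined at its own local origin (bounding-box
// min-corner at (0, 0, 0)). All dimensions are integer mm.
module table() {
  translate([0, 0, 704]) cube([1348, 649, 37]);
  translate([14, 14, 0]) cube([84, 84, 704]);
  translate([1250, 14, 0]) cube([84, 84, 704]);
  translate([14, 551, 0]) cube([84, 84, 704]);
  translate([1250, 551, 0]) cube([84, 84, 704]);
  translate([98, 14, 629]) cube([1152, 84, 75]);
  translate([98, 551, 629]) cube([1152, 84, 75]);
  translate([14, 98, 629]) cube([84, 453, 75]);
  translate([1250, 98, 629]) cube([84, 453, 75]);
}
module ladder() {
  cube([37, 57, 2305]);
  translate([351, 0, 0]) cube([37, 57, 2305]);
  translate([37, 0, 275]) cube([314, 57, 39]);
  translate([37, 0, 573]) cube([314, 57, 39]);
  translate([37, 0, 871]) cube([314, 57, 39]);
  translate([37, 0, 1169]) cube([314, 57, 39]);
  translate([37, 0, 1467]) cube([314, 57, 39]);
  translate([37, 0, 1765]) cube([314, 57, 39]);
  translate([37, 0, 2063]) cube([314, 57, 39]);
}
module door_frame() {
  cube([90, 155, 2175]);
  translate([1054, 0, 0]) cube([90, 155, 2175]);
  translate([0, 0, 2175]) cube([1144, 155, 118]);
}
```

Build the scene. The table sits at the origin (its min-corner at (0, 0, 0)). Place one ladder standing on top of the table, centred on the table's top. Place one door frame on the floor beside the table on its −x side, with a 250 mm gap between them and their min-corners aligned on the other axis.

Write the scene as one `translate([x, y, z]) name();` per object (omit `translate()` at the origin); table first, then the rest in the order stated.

table();
translate([480, 296, 741]) ladder();
translate([-1394, 0, 0]) door_frame();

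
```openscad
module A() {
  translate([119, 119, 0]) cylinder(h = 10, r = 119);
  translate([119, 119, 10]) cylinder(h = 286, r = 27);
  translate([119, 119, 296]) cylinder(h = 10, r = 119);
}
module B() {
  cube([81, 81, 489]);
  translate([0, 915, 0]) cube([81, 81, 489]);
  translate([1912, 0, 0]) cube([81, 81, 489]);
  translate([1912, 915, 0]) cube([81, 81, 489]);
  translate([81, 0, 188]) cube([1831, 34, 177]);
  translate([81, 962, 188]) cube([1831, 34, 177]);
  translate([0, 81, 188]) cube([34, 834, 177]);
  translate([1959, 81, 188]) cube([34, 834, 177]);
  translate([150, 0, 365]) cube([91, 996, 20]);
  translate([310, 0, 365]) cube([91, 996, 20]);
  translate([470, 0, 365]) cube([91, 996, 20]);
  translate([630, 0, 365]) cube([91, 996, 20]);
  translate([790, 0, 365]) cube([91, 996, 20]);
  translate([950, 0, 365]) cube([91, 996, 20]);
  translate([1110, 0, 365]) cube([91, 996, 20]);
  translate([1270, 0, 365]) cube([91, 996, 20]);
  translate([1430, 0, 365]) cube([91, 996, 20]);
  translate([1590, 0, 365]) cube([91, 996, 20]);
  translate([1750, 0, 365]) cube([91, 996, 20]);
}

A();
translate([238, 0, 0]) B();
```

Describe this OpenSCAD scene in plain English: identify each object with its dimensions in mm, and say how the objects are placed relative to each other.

A is a spool: two coaxial disc flanges of radius 119 mm and thickness 10 mm, joined by a core cylinder of radius 27 mm and height 286 mm. The lower flange rests on z = 0 and the three cylinders share a vertical axis.

B is a bed frame 1993 mm long (x) by 996 mm wide (y). Four 81×81 mm corner posts, 489 mm tall, at the corners of the footprint. Four rails of 34 mm thickness and 177 mm height run between adjacent posts with their undersides at z = 188 mm, their outer faces flush with the outside of the frame (the two x-running rails run between the posts' inner faces; the two y-running rails run between the posts' inner faces). 11 slats, each 91 mm wide (x) and 20 mm thick, lie across the top of the two x-running rails, running the full 996 mm width of the frame in y; the slats are evenly spaced along x between the inner faces of the end posts with equal gaps (rounded down to the nearest mm) at the −x end and between each pair — any rounding remainder accumulates at the +x end.

The bed frame is against the spool's +x side, with their −y faces flush.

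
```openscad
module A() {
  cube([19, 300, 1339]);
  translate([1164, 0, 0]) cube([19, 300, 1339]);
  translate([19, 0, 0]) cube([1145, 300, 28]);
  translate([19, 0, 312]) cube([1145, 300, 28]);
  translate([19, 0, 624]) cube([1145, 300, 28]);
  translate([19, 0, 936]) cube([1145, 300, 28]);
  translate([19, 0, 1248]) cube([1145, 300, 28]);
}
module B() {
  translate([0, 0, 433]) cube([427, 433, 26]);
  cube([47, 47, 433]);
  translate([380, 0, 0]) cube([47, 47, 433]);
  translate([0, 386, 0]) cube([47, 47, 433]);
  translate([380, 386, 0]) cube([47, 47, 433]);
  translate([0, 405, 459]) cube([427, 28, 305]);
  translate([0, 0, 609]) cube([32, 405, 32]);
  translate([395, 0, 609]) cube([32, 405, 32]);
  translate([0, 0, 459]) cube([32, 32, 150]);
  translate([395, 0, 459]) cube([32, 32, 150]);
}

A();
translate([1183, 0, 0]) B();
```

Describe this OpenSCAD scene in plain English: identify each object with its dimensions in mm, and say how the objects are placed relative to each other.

A is an open bookshelf. Two side panels, each 19 mm thick, 300 mm deep and 1339 mm tall, stand 1183 mm apart (outside-to-outside). Between them sit 5 shelves, each 28 mm thick and 300 mm deep, spanning the full gap between the sides. The bottom shelf rests on the floor (its underside at z = 0) and the clear gap between one shelf's top and the next shelf's underside is 284 mm.

B is a chair. The seat is a 427×433×26 mm slab with its top at z = 459 mm, on four 47×47 mm corner legs (flush with the seat edges, standing on z = 0). A flat backrest 28 mm thick, 305 mm tall, spans the full seat width and rises from the seat top along its +y edge, rear face flush with the rear of the seat. Two armrests of 32×32 mm section run along each side from the seat's front edge to the front of the backrest, top faces 182 mm above the seat top and outer faces flush with the seat's x-edges; a 32×32 mm post under the front of each armrest stands on the seat at the front corner.

The chair is against the bookshelf's +x side, with their −y faces flush.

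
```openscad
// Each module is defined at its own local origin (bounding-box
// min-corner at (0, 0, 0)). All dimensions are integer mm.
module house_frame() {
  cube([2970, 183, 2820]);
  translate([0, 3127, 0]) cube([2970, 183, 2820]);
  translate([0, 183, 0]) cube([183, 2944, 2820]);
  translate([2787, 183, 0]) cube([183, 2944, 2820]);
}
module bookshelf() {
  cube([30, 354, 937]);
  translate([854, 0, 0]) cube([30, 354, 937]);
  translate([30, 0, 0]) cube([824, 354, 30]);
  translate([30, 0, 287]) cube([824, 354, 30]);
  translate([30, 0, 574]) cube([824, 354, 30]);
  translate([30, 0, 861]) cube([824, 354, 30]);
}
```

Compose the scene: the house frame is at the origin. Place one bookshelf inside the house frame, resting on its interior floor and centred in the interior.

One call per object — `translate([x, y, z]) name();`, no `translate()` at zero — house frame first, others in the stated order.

house_frame();
translate([1043, 1478, 0]) bookshelf();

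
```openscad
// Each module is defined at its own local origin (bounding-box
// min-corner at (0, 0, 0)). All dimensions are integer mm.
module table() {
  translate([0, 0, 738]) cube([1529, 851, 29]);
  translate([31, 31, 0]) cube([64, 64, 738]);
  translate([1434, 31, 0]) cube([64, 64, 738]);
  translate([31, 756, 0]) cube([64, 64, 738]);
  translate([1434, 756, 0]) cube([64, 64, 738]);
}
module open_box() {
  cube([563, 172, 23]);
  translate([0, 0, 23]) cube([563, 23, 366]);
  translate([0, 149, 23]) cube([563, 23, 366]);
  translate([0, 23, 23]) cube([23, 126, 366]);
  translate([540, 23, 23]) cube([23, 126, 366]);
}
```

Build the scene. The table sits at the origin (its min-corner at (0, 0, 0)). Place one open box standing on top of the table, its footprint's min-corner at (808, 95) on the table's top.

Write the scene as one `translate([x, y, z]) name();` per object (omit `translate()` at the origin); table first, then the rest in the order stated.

table();
translate([808, 95, 767]) open_box();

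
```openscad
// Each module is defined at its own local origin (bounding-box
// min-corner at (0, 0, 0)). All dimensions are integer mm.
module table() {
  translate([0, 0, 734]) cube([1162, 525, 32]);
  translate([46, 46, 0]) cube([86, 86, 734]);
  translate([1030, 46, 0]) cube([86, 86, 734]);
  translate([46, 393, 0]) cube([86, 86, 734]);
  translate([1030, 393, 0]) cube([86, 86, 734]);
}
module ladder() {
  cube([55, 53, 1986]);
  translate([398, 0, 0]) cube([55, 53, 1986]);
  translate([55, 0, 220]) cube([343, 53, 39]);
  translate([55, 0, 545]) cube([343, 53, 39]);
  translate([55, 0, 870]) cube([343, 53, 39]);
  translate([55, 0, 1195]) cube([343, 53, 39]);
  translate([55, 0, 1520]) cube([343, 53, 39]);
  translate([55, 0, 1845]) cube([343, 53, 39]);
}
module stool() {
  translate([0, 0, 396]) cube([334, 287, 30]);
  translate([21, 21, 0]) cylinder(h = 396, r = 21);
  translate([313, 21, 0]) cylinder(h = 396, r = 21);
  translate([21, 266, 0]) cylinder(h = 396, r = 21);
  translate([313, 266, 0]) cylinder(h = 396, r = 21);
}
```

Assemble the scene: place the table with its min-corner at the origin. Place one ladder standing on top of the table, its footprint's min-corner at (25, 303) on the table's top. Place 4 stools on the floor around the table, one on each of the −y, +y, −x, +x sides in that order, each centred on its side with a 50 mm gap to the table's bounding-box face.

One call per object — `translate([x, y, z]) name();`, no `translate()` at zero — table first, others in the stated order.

table();
translate([25, 303, 766]) ladder();
translate([414, -337, 0]) stool();
translate([414, 575, 0]) stool();
translate([-384, 119, 0]) stool();
translate([1212, 119, 0]) stool();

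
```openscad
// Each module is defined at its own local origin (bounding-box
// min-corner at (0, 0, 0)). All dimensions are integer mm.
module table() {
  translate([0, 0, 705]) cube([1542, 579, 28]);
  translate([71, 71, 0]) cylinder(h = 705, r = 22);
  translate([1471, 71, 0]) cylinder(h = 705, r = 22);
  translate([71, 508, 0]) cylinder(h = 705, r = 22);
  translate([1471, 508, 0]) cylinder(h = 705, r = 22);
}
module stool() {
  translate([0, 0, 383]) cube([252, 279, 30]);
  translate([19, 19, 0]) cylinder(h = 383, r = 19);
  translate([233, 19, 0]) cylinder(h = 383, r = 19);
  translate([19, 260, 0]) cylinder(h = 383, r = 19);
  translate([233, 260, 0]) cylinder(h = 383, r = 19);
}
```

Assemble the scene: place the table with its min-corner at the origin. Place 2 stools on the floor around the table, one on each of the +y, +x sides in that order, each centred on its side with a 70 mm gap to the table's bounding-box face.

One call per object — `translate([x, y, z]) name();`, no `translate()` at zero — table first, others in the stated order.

table();
translate([645, 649, 0]) stool();
translate([1612, 150, 0]) stool();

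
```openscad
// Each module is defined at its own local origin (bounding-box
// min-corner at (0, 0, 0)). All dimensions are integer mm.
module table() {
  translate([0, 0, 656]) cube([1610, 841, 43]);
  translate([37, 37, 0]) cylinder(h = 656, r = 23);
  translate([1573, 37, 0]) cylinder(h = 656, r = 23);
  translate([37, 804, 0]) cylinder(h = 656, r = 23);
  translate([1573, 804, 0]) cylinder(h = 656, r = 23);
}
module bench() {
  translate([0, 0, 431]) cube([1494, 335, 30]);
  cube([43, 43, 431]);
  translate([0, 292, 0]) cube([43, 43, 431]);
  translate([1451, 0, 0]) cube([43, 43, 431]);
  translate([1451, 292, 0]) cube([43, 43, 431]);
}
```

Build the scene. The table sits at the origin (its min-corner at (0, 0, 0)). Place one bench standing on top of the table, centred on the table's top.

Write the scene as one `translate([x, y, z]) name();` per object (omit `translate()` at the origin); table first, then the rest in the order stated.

table();
translate([58, 253, 699]) bench();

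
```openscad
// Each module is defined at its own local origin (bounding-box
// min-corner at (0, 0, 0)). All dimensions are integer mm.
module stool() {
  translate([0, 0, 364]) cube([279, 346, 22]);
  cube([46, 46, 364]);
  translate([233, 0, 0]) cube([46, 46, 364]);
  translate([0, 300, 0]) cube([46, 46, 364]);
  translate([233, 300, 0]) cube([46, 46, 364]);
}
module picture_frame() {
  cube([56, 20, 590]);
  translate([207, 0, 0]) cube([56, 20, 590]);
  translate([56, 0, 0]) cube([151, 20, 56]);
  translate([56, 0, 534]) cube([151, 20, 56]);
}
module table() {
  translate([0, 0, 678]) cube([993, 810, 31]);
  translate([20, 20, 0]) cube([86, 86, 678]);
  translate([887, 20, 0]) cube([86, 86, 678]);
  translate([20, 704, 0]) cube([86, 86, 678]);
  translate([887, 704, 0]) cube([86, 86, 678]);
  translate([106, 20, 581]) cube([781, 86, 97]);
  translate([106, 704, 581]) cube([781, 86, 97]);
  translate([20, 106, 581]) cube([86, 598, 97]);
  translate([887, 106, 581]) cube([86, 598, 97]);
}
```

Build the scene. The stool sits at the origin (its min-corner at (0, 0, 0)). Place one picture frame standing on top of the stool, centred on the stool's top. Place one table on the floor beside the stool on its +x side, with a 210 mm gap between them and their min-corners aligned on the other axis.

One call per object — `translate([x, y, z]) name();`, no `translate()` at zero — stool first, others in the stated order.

stool();
translate([8, 163, 386]) picture_frame();
translate([489, 0, 0]) table();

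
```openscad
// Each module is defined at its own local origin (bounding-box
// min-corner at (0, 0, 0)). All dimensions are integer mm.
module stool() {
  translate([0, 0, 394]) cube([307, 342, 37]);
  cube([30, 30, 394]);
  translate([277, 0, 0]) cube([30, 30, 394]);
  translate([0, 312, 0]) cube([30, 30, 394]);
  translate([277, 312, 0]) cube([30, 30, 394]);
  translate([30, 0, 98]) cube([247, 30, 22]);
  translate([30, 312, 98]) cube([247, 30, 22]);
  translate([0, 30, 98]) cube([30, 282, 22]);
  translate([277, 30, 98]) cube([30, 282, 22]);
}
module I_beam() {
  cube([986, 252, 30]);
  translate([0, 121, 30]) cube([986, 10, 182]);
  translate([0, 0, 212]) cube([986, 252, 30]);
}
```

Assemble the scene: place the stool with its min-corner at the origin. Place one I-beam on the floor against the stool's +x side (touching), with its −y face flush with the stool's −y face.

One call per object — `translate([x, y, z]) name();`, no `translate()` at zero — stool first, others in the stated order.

stool();
translate([307, 0, 0]) I_beam();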